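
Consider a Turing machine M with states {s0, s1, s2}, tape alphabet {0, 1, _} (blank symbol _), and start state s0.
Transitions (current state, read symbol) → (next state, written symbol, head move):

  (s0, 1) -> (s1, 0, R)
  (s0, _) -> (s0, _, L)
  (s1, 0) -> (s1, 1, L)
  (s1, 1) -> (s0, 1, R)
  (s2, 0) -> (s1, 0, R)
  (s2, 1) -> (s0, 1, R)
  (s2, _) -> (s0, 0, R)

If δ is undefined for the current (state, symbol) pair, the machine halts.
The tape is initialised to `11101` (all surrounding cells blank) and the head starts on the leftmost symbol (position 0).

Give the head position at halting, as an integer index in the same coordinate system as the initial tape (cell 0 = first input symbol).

5

state=s0 head=0 tape=[1]1101_   (s0,1)→(s1,0,R)
state=s1 head=1 tape=0[1]101_   (s1,1)→(s0,1,R)
state=s0 head=2 tape=01[1]01_   (s0,1)→(s1,0,R)
state=s1 head=3 tape=010[0]1_   (s1,0)→(s1,1,L)
state=s1 head=2 tape=01[0]11_   (s1,0)→(s1,1,L)
state=s1 head=1 tape=0[1]111_   (s1,1)→(s0,1,R)
state=s0 head=2 tape=01[1]11_   (s0,1)→(s1,0,R)
state=s1 head=3 tape=010[1]1_   (s1,1)→(s0,1,R)
state=s0 head=4 tape=0101[1]_   (s0,1)→(s1,0,R)
state=s1 head=5 tape=01010[_]
At halt the head is at cell 5.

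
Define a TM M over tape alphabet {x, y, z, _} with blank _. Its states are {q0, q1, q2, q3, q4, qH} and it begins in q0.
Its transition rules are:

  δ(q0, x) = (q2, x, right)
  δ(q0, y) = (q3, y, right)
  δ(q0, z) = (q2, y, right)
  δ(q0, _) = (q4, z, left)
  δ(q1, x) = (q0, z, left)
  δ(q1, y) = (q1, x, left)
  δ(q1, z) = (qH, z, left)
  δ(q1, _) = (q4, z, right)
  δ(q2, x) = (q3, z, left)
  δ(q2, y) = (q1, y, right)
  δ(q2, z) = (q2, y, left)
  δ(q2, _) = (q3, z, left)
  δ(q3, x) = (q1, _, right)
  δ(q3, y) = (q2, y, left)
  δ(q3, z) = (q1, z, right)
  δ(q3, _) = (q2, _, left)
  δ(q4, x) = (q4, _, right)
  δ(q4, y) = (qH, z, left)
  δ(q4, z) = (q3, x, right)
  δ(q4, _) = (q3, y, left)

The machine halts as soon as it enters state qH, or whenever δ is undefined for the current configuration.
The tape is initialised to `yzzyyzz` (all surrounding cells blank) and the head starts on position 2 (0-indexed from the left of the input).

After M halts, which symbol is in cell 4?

q0 | yz[z]yyzz   read z → write y, move right, go to q2
q2 | yzy[y]yzz   read y → write y, move right, go to q1
q1 | yzyy[y]zz   read y → write x, move left, go to q1
q1 | yzy[y]xzz   read y → write x, move left, go to q1
q1 | yz[y]xxzz   read y → write x, move left, go to q1
q1 | y[z]xxxzz   read z → write z, move left, go to qH
qH | [y]zxxxzz
Cell 4 holds x when M halts.

x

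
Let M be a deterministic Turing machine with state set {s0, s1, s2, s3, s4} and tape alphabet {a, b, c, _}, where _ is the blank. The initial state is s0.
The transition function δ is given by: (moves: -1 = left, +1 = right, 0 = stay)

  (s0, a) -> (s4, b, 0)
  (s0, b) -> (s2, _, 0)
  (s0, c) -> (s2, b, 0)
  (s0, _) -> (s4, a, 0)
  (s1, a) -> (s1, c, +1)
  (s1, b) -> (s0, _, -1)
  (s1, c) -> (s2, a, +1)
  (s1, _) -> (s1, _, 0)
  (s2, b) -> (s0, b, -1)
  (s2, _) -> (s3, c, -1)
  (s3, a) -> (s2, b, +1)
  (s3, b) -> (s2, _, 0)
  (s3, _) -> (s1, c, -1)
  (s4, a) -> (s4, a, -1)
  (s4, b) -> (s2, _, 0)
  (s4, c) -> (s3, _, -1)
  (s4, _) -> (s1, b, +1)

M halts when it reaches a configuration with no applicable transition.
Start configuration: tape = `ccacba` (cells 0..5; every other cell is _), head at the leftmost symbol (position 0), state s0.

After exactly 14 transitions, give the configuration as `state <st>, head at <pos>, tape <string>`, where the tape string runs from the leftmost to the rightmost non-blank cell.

state s1, head at -4, tape ccb_cacba

state=s0 head=0 tape=____[c]cacba   (s0,c)→(s2,b,0)
state=s2 head=0 tape=____[b]cacba   (s2,b)→(s0,b,-1)
state=s0 head=-1 tape=___[_]bcacba   (s0,_)→(s4,a,0)
state=s4 head=-1 tape=___[a]bcacba   (s4,a)→(s4,a,-1)
state=s4 head=-2 tape=__[_]abcacba   (s4,_)→(s1,b,+1)
state=s1 head=-1 tape=__b[a]bcacba   (s1,a)→(s1,c,+1)
state=s1 head=0 tape=__bc[b]cacba   (s1,b)→(s0,_,-1)
state=s0 head=-1 tape=__b[c]_cacba   (s0,c)→(s2,b,0)
state=s2 head=-1 tape=__b[b]_cacba   (s2,b)→(s0,b,-1)
state=s0 head=-2 tape=__[b]b_cacba   (s0,b)→(s2,_,0)
state=s2 head=-2 tape=__[_]b_cacba   (s2,_)→(s3,c,-1)
state=s3 head=-3 tape=_[_]cb_cacba   (s3,_)→(s1,c,-1)
state=s1 head=-4 tape=[_]ccb_cacba   (s1,_)→(s1,_,0)
state=s1 head=-4 tape=[_]ccb_cacba   (s1,_)→(s1,_,0)
state=s1 head=-4 tape=[_]ccb_cacba
After 14 steps: state s1, head at -4, tape ccb_cacba.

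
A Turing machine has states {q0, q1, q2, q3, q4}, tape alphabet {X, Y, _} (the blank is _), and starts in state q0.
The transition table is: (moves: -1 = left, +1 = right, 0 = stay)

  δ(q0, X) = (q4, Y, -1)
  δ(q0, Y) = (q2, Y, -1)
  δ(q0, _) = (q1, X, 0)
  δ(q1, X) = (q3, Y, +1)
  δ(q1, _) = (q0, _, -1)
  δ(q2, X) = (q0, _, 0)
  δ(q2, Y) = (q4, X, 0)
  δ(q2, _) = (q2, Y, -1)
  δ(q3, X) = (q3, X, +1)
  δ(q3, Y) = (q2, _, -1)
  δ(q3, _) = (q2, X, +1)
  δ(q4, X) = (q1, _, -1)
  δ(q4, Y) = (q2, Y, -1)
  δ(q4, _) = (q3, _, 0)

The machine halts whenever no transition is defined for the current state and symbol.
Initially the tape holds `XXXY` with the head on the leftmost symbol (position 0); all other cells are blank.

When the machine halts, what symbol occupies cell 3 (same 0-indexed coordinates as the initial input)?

state=q0 head=0 tape=_[X]XXY_   (q0,X)→(q4,Y,-1)
state=q4 head=-1 tape=[_]YXXY_   (q4,_)→(q3,_,0)
state=q3 head=-1 tape=[_]YXXY_   (q3,_)→(q2,X,+1)
state=q2 head=0 tape=X[Y]XXY_   (q2,Y)→(q4,X,0)
state=q4 head=0 tape=X[X]XXY_   (q4,X)→(q1,_,-1)
state=q1 head=-1 tape=[X]_XXY_   (q1,X)→(q3,Y,+1)
state=q3 head=0 tape=Y[_]XXY_   (q3,_)→(q2,X,+1)
state=q2 head=1 tape=YX[X]XY_   (q2,X)→(q0,_,0)
state=q0 head=1 tape=YX[_]XY_   (q0,_)→(q1,X,0)
state=q1 head=1 tape=YX[X]XY_   (q1,X)→(q3,Y,+1)
state=q3 head=2 tape=YXY[X]Y_   (q3,X)→(q3,X,+1)
state=q3 head=3 tape=YXYX[Y]_   (q3,Y)→(q2,_,-1)
state=q2 head=2 tape=YXY[X]__   (q2,X)→(q0,_,0)
state=q0 head=2 tape=YXY[_]__   (q0,_)→(q1,X,0)
state=q1 head=2 tape=YXY[X]__   (q1,X)→(q3,Y,+1)
state=q3 head=3 tape=YXYY[_]_   (q3,_)→(q2,X,+1)
state=q2 head=4 tape=YXYYX[_]   (q2,_)→(q2,Y,-1)
state=q2 head=3 tape=YXYY[X]Y   (q2,X)→(q0,_,0)
state=q0 head=3 tape=YXYY[_]Y   (q0,_)→(q1,X,0)
state=q1 head=3 tape=YXYY[X]Y   (q1,X)→(q3,Y,+1)
state=q3 head=4 tape=YXYYY[Y]   (q3,Y)→(q2,_,-1)
state=q2 head=3 tape=YXYY[Y]_   (q2,Y)→(q4,X,0)
state=q4 head=3 tape=YXYY[X]_   (q4,X)→(q1,_,-1)
state=q1 head=2 tape=YXY[Y]__
Cell 3 holds _ when M halts.

_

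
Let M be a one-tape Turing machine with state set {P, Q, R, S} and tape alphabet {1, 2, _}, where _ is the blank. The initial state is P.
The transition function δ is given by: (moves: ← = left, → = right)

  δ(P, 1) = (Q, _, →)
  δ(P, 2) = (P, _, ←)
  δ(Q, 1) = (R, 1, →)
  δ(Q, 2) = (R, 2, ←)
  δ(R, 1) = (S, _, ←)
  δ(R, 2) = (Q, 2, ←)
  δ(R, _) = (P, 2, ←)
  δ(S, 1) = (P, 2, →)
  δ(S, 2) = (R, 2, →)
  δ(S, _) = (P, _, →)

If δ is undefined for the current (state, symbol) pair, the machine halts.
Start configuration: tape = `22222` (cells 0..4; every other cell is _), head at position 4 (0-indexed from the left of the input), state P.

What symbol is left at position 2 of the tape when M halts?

_

P | _2222[2]   read 2 → write _, move ←, go to P
P | _222[2]_   read 2 → write _, move ←, go to P
P | _22[2]__   read 2 → write _, move ←, go to P
P | _2[2]___   read 2 → write _, move ←, go to P
P | _[2]____   read 2 → write _, move ←, go to P
P | [_]_____
Cell 2 holds _ when M halts.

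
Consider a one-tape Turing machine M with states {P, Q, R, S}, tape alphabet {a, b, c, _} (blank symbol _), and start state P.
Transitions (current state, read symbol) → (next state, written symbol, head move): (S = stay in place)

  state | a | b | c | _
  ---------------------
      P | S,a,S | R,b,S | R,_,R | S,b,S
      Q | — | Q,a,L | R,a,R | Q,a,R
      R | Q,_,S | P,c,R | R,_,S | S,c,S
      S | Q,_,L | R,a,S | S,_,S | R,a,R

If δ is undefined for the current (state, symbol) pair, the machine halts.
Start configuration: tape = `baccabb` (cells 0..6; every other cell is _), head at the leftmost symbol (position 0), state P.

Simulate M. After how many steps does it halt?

P | [b]accabb   read b → write b, move S, go to R
R | [b]accabb   read b → write c, move R, go to P
P | c[a]ccabb   read a → write a, move S, go to S
S | c[a]ccabb   read a → write _, move L, go to Q
Q | [c]_ccabb   read c → write a, move R, go to R
R | a[_]ccabb   read _ → write c, move S, go to S
S | a[c]ccabb   read c → write _, move S, go to S
S | a[_]ccabb   read _ → write a, move R, go to R
R | aa[c]cabb   read c → write _, move S, go to R
R | aa[_]cabb   read _ → write c, move S, go to S
S | aa[c]cabb   read c → write _, move S, go to S
S | aa[_]cabb   read _ → write a, move R, go to R
R | aaa[c]abb   read c → write _, move S, go to R
R | aaa[_]abb   read _ → write c, move S, go to S
S | aaa[c]abb   read c → write _, move S, go to S
S | aaa[_]abb   read _ → write a, move R, go to R
R | aaaa[a]bb   read a → write _, move S, go to Q
Q | aaaa[_]bb   read _ → write a, move R, go to Q
Q | aaaaa[b]b   read b → write a, move L, go to Q
Q | aaaa[a]ab
M halts after 19 transitions.

19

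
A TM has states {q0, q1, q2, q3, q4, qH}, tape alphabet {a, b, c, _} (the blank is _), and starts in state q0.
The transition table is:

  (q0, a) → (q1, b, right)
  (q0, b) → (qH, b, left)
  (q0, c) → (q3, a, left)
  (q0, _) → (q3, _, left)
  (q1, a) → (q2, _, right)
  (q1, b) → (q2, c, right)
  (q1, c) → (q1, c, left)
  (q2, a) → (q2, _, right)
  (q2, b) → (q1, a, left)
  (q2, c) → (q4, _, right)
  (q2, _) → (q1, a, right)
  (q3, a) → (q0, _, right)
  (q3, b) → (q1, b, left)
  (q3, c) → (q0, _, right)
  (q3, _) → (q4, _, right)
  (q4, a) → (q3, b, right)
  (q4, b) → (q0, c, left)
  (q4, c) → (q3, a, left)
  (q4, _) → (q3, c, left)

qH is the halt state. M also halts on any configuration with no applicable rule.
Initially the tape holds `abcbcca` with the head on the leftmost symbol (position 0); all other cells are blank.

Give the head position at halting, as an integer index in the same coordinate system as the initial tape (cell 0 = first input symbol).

7

state=q0 head=0 tape=[a]bcbcca_   (q0,a)→(q1,b,right)
state=q1 head=1 tape=b[b]cbcca_   (q1,b)→(q2,c,right)
state=q2 head=2 tape=bc[c]bcca_   (q2,c)→(q4,_,right)
state=q4 head=3 tape=bc_[b]cca_   (q4,b)→(q0,c,left)
state=q0 head=2 tape=bc[_]ccca_   (q0,_)→(q3,_,left)
state=q3 head=1 tape=b[c]_ccca_   (q3,c)→(q0,_,right)
state=q0 head=2 tape=b_[_]ccca_   (q0,_)→(q3,_,left)
state=q3 head=1 tape=b[_]_ccca_   (q3,_)→(q4,_,right)
state=q4 head=2 tape=b_[_]ccca_   (q4,_)→(q3,c,left)
state=q3 head=1 tape=b[_]cccca_   (q3,_)→(q4,_,right)
state=q4 head=2 tape=b_[c]ccca_   (q4,c)→(q3,a,left)
state=q3 head=1 tape=b[_]accca_   (q3,_)→(q4,_,right)
state=q4 head=2 tape=b_[a]ccca_   (q4,a)→(q3,b,right)
state=q3 head=3 tape=b_b[c]cca_   (q3,c)→(q0,_,right)
state=q0 head=4 tape=b_b_[c]ca_   (q0,c)→(q3,a,left)
state=q3 head=3 tape=b_b[_]aca_   (q3,_)→(q4,_,right)
state=q4 head=4 tape=b_b_[a]ca_   (q4,a)→(q3,b,right)
state=q3 head=5 tape=b_b_b[c]a_   (q3,c)→(q0,_,right)
state=q0 head=6 tape=b_b_b_[a]_   (q0,a)→(q1,b,right)
state=q1 head=7 tape=b_b_b_b[_]
At halt the head is at cell 7.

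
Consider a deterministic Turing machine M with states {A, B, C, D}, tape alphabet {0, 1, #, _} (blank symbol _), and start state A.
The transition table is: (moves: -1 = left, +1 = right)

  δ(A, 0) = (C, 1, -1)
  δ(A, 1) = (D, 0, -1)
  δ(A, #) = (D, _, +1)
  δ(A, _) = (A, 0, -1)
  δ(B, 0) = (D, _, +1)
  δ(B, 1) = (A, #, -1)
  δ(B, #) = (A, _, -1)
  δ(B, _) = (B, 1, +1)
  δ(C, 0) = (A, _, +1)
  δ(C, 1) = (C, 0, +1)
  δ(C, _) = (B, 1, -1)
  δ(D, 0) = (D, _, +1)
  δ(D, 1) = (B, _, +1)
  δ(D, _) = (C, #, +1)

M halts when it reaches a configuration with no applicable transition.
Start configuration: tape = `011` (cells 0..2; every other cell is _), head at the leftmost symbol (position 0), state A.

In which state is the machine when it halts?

D

state=A head=0 tape=___[0]11   (A,0)→(C,1,-1)
state=C head=-1 tape=__[_]111   (C,_)→(B,1,-1)
state=B head=-2 tape=_[_]1111   (B,_)→(B,1,+1)
state=B head=-1 tape=_1[1]111   (B,1)→(A,#,-1)
state=A head=-2 tape=_[1]#111   (A,1)→(D,0,-1)
state=D head=-3 tape=[_]0#111   (D,_)→(C,#,+1)
state=C head=-2 tape=#[0]#111   (C,0)→(A,_,+1)
state=A head=-1 tape=#_[#]111   (A,#)→(D,_,+1)
state=D head=0 tape=#__[1]11   (D,1)→(B,_,+1)
state=B head=1 tape=#___[1]1   (B,1)→(A,#,-1)
state=A head=0 tape=#__[_]#1   (A,_)→(A,0,-1)
state=A head=-1 tape=#_[_]0#1   (A,_)→(A,0,-1)
state=A head=-2 tape=#[_]00#1   (A,_)→(A,0,-1)
state=A head=-3 tape=[#]000#1   (A,#)→(D,_,+1)
state=D head=-2 tape=_[0]00#1   (D,0)→(D,_,+1)
state=D head=-1 tape=__[0]0#1   (D,0)→(D,_,+1)
state=D head=0 tape=___[0]#1   (D,0)→(D,_,+1)
state=D head=1 tape=____[#]1
No transition is defined for (D, #); M halts in state D.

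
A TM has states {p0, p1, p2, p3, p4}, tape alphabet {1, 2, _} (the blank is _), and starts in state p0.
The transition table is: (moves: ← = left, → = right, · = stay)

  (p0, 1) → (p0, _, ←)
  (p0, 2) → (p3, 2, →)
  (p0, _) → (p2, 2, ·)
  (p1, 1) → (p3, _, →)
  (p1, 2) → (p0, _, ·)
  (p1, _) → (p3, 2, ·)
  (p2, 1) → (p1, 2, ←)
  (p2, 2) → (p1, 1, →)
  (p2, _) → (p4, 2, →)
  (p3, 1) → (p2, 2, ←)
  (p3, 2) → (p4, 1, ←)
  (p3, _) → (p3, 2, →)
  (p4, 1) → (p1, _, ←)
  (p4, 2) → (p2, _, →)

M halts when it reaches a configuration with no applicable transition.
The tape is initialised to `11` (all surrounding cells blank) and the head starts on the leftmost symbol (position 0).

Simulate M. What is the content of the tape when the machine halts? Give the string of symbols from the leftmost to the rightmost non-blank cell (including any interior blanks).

state=p0 head=0 tape=___[1]1   (p0,1)→(p0,_,←)
state=p0 head=-1 tape=__[_]_1   (p0,_)→(p2,2,·)
state=p2 head=-1 tape=__[2]_1   (p2,2)→(p1,1,→)
state=p1 head=0 tape=__1[_]1   (p1,_)→(p3,2,·)
state=p3 head=0 tape=__1[2]1   (p3,2)→(p4,1,←)
state=p4 head=-1 tape=__[1]11   (p4,1)→(p1,_,←)
state=p1 head=-2 tape=_[_]_11   (p1,_)→(p3,2,·)
state=p3 head=-2 tape=_[2]_11   (p3,2)→(p4,1,←)
state=p4 head=-3 tape=[_]1_11
The non-blank tape span at halt is 1_11.

1_11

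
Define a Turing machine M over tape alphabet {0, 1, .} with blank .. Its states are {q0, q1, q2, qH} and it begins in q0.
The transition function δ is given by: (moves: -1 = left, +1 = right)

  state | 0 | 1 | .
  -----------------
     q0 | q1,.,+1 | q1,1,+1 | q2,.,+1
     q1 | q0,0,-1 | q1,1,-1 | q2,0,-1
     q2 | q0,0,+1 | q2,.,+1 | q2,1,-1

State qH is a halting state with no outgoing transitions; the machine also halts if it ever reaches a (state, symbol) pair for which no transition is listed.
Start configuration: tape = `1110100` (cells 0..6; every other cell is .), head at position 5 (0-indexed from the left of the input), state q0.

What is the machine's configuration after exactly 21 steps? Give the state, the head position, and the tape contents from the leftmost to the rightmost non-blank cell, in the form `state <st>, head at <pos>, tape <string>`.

state q1, head at 8, tape 11101.011

q0 | 11101[0]0..   read 0 → write ., move +1, go to q1
q1 | 11101.[0]..   read 0 → write 0, move -1, go to q0
q0 | 11101[.]0..   read . → write ., move +1, go to q2
q2 | 11101.[0]..   read 0 → write 0, move +1, go to q0
q0 | 11101.0[.].   read . → write ., move +1, go to q2
q2 | 11101.0.[.]   read . → write 1, move -1, go to q2
q2 | 11101.0[.]1   read . → write 1, move -1, go to q2
q2 | 11101.[0]11   read 0 → write 0, move +1, go to q0
q0 | 11101.0[1]1   read 1 → write 1, move +1, go to q1
q1 | 11101.01[1]   read 1 → write 1, move -1, go to q1
q1 | 11101.0[1]1   read 1 → write 1, move -1, go to q1
q1 | 11101.[0]11   read 0 → write 0, move -1, go to q0
q0 | 11101[.]011   read . → write ., move +1, go to q2
q2 | 11101.[0]11   read 0 → write 0, move +1, go to q0
q0 | 11101.0[1]1   read 1 → write 1, move +1, go to q1
q1 | 11101.01[1]   read 1 → write 1, move -1, go to q1
q1 | 11101.0[1]1   read 1 → write 1, move -1, go to q1
q1 | 11101.[0]11   read 0 → write 0, move -1, go to q0
q0 | 11101[.]011   read . → write ., move +1, go to q2
q2 | 11101.[0]11   read 0 → write 0, move +1, go to q0
q0 | 11101.0[1]1   read 1 → write 1, move +1, go to q1
q1 | 11101.01[1]
After 21 steps: state q1, head at 8, tape 11101.011.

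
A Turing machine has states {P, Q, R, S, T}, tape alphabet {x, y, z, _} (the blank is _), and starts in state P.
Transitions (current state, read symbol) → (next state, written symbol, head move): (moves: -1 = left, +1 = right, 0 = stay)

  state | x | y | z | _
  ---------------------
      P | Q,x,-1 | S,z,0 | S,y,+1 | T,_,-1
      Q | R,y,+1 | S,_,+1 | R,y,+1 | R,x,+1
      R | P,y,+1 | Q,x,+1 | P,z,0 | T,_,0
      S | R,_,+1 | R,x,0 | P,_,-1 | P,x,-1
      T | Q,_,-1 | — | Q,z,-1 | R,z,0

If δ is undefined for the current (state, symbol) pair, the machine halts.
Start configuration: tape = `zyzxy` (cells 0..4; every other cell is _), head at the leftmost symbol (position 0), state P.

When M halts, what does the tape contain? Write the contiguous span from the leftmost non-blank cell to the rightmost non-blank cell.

state=P head=0 tape=[z]yzxy___   (P,z)→(S,y,+1)
state=S head=1 tape=y[y]zxy___   (S,y)→(R,x,0)
state=R head=1 tape=y[x]zxy___   (R,x)→(P,y,+1)
state=P head=2 tape=yy[z]xy___   (P,z)→(S,y,+1)
state=S head=3 tape=yyy[x]y___   (S,x)→(R,_,+1)
state=R head=4 tape=yyy_[y]___   (R,y)→(Q,x,+1)
state=Q head=5 tape=yyy_x[_]__   (Q,_)→(R,x,+1)
state=R head=6 tape=yyy_xx[_]_   (R,_)→(T,_,0)
state=T head=6 tape=yyy_xx[_]_   (T,_)→(R,z,0)
state=R head=6 tape=yyy_xx[z]_   (R,z)→(P,z,0)
state=P head=6 tape=yyy_xx[z]_   (P,z)→(S,y,+1)
state=S head=7 tape=yyy_xxy[_]   (S,_)→(P,x,-1)
state=P head=6 tape=yyy_xx[y]x   (P,y)→(S,z,0)
state=S head=6 tape=yyy_xx[z]x   (S,z)→(P,_,-1)
state=P head=5 tape=yyy_x[x]_x   (P,x)→(Q,x,-1)
state=Q head=4 tape=yyy_[x]x_x   (Q,x)→(R,y,+1)
state=R head=5 tape=yyy_y[x]_x   (R,x)→(P,y,+1)
state=P head=6 tape=yyy_yy[_]x   (P,_)→(T,_,-1)
state=T head=5 tape=yyy_y[y]_x
The non-blank tape span at halt is yyy_yy_x.

yyy_yy_x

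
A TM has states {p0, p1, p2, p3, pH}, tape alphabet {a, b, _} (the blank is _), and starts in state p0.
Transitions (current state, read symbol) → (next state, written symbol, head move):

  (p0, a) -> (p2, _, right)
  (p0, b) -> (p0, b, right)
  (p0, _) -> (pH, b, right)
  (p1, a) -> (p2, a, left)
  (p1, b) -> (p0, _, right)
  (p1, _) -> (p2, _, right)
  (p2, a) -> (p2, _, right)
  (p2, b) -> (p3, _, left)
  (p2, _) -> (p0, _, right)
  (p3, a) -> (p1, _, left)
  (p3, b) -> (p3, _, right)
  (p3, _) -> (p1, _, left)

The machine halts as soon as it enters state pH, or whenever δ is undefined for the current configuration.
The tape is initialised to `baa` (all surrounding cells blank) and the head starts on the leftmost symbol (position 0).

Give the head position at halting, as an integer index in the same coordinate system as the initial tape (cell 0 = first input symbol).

5

state=p0 head=0 tape=[b]aa___   (p0,b)→(p0,b,right)
state=p0 head=1 tape=b[a]a___   (p0,a)→(p2,_,right)
state=p2 head=2 tape=b_[a]___   (p2,a)→(p2,_,right)
state=p2 head=3 tape=b__[_]__   (p2,_)→(p0,_,right)
state=p0 head=4 tape=b___[_]_   (p0,_)→(pH,b,right)
state=pH head=5 tape=b___b[_]
At halt the head is at cell 5.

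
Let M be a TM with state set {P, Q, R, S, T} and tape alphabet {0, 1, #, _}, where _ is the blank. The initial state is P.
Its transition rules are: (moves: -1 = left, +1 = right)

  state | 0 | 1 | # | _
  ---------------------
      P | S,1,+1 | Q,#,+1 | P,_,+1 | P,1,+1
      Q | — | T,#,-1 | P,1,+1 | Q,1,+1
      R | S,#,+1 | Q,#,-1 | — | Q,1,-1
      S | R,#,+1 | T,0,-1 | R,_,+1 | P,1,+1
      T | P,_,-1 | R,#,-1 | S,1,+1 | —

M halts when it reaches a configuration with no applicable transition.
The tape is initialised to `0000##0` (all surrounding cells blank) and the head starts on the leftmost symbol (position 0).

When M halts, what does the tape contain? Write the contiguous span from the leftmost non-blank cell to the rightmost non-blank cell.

P | [0]000##0   read 0 → write 1, move +1, go to S
S | 1[0]00##0   read 0 → write #, move +1, go to R
R | 1#[0]0##0   read 0 → write #, move +1, go to S
S | 1##[0]##0   read 0 → write #, move +1, go to R
R | 1###[#]#0
The non-blank tape span at halt is 1#####0.

1#####0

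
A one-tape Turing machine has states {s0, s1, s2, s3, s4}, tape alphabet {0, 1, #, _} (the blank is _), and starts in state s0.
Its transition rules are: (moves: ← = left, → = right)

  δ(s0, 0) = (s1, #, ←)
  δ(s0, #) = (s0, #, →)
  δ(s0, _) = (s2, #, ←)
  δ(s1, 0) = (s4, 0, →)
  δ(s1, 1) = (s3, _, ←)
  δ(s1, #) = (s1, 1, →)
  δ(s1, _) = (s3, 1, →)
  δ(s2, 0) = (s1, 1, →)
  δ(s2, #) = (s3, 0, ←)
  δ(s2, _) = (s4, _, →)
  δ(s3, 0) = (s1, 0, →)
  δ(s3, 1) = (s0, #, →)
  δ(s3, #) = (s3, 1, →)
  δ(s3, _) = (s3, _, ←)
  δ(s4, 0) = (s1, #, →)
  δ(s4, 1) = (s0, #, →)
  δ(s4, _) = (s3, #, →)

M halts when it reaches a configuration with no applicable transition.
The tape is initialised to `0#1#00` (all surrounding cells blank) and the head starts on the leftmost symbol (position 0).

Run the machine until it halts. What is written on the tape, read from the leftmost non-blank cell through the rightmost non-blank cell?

111#1100#

state=s0 head=0 tape=_[0]#1#00__   (s0,0)→(s1,#,←)
state=s1 head=-1 tape=[_]##1#00__   (s1,_)→(s3,1,→)
state=s3 head=0 tape=1[#]#1#00__   (s3,#)→(s3,1,→)
state=s3 head=1 tape=11[#]1#00__   (s3,#)→(s3,1,→)
state=s3 head=2 tape=111[1]#00__   (s3,1)→(s0,#,→)
state=s0 head=3 tape=111#[#]00__   (s0,#)→(s0,#,→)
state=s0 head=4 tape=111##[0]0__   (s0,0)→(s1,#,←)
state=s1 head=3 tape=111#[#]#0__   (s1,#)→(s1,1,→)
state=s1 head=4 tape=111#1[#]0__   (s1,#)→(s1,1,→)
state=s1 head=5 tape=111#11[0]__   (s1,0)→(s4,0,→)
state=s4 head=6 tape=111#110[_]_   (s4,_)→(s3,#,→)
state=s3 head=7 tape=111#110#[_]   (s3,_)→(s3,_,←)
state=s3 head=6 tape=111#110[#]_   (s3,#)→(s3,1,→)
state=s3 head=7 tape=111#1101[_]   (s3,_)→(s3,_,←)
state=s3 head=6 tape=111#110[1]_   (s3,1)→(s0,#,→)
state=s0 head=7 tape=111#110#[_]   (s0,_)→(s2,#,←)
state=s2 head=6 tape=111#110[#]#   (s2,#)→(s3,0,←)
state=s3 head=5 tape=111#11[0]0#   (s3,0)→(s1,0,→)
state=s1 head=6 tape=111#110[0]#   (s1,0)→(s4,0,→)
state=s4 head=7 tape=111#1100[#]
The non-blank tape span at halt is 111#1100#.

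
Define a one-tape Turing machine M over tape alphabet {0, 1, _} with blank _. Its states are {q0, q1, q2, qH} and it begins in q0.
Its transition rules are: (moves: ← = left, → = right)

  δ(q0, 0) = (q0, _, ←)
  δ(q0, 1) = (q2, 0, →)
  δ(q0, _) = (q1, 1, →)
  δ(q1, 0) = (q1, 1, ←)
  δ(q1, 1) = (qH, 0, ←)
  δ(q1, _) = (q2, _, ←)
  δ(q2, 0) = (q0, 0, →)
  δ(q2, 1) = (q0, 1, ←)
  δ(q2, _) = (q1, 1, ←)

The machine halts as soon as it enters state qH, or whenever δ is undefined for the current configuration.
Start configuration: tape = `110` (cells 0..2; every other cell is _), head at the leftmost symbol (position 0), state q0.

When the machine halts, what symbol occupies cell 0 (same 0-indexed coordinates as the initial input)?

_

q0 | __[1]10   read 1 → write 0, move →, go to q2
q2 | __0[1]0   read 1 → write 1, move ←, go to q0
q0 | __[0]10   read 0 → write _, move ←, go to q0
q0 | _[_]_10   read _ → write 1, move →, go to q1
q1 | _1[_]10   read _ → write _, move ←, go to q2
q2 | _[1]_10   read 1 → write 1, move ←, go to q0
q0 | [_]1_10   read _ → write 1, move →, go to q1
q1 | 1[1]_10   read 1 → write 0, move ←, go to qH
qH | [1]0_10
Cell 0 holds _ when M halts.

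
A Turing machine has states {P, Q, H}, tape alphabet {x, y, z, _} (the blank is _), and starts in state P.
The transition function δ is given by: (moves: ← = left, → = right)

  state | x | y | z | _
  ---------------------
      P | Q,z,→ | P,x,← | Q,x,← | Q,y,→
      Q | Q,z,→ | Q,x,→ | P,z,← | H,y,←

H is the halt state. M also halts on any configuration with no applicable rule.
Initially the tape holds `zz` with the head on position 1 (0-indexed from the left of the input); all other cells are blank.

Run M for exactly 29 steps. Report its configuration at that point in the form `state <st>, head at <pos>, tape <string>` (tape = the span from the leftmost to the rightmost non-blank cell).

state=P head=1 tape=____z[z]   (P,z)→(Q,x,←)
state=Q head=0 tape=____[z]x   (Q,z)→(P,z,←)
state=P head=-1 tape=___[_]zx   (P,_)→(Q,y,→)
state=Q head=0 tape=___y[z]x   (Q,z)→(P,z,←)
state=P head=-1 tape=___[y]zx   (P,y)→(P,x,←)
state=P head=-2 tape=__[_]xzx   (P,_)→(Q,y,→)
state=Q head=-1 tape=__y[x]zx   (Q,x)→(Q,z,→)
state=Q head=0 tape=__yz[z]x   (Q,z)→(P,z,←)
state=P head=-1 tape=__y[z]zx   (P,z)→(Q,x,←)
state=Q head=-2 tape=__[y]xzx   (Q,y)→(Q,x,→)
state=Q head=-1 tape=__x[x]zx   (Q,x)→(Q,z,→)
state=Q head=0 tape=__xz[z]x   (Q,z)→(P,z,←)
state=P head=-1 tape=__x[z]zx   (P,z)→(Q,x,←)
state=Q head=-2 tape=__[x]xzx   (Q,x)→(Q,z,→)
state=Q head=-1 tape=__z[x]zx   (Q,x)→(Q,z,→)
state=Q head=0 tape=__zz[z]x   (Q,z)→(P,z,←)
state=P head=-1 tape=__z[z]zx   (P,z)→(Q,x,←)
state=Q head=-2 tape=__[z]xzx   (Q,z)→(P,z,←)
state=P head=-3 tape=_[_]zxzx   (P,_)→(Q,y,→)
state=Q head=-2 tape=_y[z]xzx   (Q,z)→(P,z,←)
state=P head=-3 tape=_[y]zxzx   (P,y)→(P,x,←)
state=P head=-4 tape=[_]xzxzx   (P,_)→(Q,y,→)
state=Q head=-3 tape=y[x]zxzx   (Q,x)→(Q,z,→)
state=Q head=-2 tape=yz[z]xzx   (Q,z)→(P,z,←)
state=P head=-3 tape=y[z]zxzx   (P,z)→(Q,x,←)
state=Q head=-4 tape=[y]xzxzx   (Q,y)→(Q,x,→)
state=Q head=-3 tape=x[x]zxzx   (Q,x)→(Q,z,→)
state=Q head=-2 tape=xz[z]xzx   (Q,z)→(P,z,←)
state=P head=-3 tape=x[z]zxzx   (P,z)→(Q,x,←)
state=Q head=-4 tape=[x]xzxzx
After 29 steps: state Q, head at -4, tape xxzxzx.

state Q, head at -4, tape xxzxzx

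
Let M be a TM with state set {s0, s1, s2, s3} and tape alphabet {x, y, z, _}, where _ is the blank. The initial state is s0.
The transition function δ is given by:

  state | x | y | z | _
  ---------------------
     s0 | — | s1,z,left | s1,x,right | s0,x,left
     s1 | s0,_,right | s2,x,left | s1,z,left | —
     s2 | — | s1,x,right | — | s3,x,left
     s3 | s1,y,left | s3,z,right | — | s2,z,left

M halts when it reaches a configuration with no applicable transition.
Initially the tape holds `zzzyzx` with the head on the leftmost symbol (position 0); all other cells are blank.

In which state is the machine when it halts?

state=s0 head=0 tape=[z]zzyzx   (s0,z)→(s1,x,right)
state=s1 head=1 tape=x[z]zyzx   (s1,z)→(s1,z,left)
state=s1 head=0 tape=[x]zzyzx   (s1,x)→(s0,_,right)
state=s0 head=1 tape=_[z]zyzx   (s0,z)→(s1,x,right)
state=s1 head=2 tape=_x[z]yzx   (s1,z)→(s1,z,left)
state=s1 head=1 tape=_[x]zyzx   (s1,x)→(s0,_,right)
state=s0 head=2 tape=__[z]yzx   (s0,z)→(s1,x,right)
state=s1 head=3 tape=__x[y]zx   (s1,y)→(s2,x,left)
state=s2 head=2 tape=__[x]xzx
No transition is defined for (s2, x); M halts in state s2.

s2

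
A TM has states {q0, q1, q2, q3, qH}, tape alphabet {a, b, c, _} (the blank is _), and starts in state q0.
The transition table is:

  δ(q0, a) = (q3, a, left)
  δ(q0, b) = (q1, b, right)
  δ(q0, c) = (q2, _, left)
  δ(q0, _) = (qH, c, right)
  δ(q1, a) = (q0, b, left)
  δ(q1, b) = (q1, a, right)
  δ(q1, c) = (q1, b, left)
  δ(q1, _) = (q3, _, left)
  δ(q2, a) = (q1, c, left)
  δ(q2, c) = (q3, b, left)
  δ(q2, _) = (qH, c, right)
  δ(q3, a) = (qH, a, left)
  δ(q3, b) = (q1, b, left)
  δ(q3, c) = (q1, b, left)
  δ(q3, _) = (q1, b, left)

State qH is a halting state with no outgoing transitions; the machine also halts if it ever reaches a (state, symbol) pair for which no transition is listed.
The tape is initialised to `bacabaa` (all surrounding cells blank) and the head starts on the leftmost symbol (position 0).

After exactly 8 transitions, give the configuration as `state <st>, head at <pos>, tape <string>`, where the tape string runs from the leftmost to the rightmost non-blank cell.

state q1, head at 2, tape bababaa

q0 | [b]acabaa   read b → write b, move right, go to q1
q1 | b[a]cabaa   read a → write b, move left, go to q0
q0 | [b]bcabaa   read b → write b, move right, go to q1
q1 | b[b]cabaa   read b → write a, move right, go to q1
q1 | ba[c]abaa   read c → write b, move left, go to q1
q1 | b[a]babaa   read a → write b, move left, go to q0
q0 | [b]bbabaa   read b → write b, move right, go to q1
q1 | b[b]babaa   read b → write a, move right, go to q1
q1 | ba[b]abaa
After 8 steps: state q1, head at 2, tape bababaa.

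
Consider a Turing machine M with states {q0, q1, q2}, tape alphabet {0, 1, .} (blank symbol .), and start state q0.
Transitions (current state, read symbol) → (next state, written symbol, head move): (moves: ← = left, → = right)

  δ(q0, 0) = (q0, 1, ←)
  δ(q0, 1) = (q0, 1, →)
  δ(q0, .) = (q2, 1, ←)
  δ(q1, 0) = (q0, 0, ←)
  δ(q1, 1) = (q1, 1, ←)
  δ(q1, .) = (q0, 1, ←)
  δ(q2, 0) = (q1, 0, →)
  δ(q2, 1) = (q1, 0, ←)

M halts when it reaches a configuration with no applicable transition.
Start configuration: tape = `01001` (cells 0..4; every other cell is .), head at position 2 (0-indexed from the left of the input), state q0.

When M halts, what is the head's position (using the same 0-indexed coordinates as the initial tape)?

q0 | ..01[0]01.   read 0 → write 1, move ←, go to q0
q0 | ..0[1]101.   read 1 → write 1, move →, go to q0
q0 | ..01[1]01.   read 1 → write 1, move →, go to q0
q0 | ..011[0]1.   read 0 → write 1, move ←, go to q0
q0 | ..01[1]11.   read 1 → write 1, move →, go to q0
q0 | ..011[1]1.   read 1 → write 1, move →, go to q0
q0 | ..0111[1].   read 1 → write 1, move →, go to q0
q0 | ..01111[.]   read . → write 1, move ←, go to q2
q2 | ..0111[1]1   read 1 → write 0, move ←, go to q1
q1 | ..011[1]01   read 1 → write 1, move ←, go to q1
q1 | ..01[1]101   read 1 → write 1, move ←, go to q1
q1 | ..0[1]1101   read 1 → write 1, move ←, go to q1
q1 | ..[0]11101   read 0 → write 0, move ←, go to q0
q0 | .[.]011101   read . → write 1, move ←, go to q2
q2 | [.]1011101
At halt the head is at cell -2.

-2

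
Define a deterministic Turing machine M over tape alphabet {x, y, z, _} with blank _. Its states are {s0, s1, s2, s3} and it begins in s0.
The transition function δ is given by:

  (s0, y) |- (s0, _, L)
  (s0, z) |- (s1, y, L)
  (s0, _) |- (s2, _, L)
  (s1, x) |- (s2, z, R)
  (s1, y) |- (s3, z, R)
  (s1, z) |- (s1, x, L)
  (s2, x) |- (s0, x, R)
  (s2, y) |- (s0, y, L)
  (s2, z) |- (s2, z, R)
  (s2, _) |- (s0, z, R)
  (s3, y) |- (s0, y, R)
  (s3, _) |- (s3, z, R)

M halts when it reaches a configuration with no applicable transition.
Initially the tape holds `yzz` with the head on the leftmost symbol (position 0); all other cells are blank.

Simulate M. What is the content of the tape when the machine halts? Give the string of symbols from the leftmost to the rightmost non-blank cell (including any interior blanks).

xxxyz

state=s0 head=0 tape=___[y]zz   (s0,y)→(s0,_,L)
state=s0 head=-1 tape=__[_]_zz   (s0,_)→(s2,_,L)
state=s2 head=-2 tape=_[_]__zz   (s2,_)→(s0,z,R)
state=s0 head=-1 tape=_z[_]_zz   (s0,_)→(s2,_,L)
state=s2 head=-2 tape=_[z]__zz   (s2,z)→(s2,z,R)
state=s2 head=-1 tape=_z[_]_zz   (s2,_)→(s0,z,R)
state=s0 head=0 tape=_zz[_]zz   (s0,_)→(s2,_,L)
state=s2 head=-1 tape=_z[z]_zz   (s2,z)→(s2,z,R)
state=s2 head=0 tape=_zz[_]zz   (s2,_)→(s0,z,R)
state=s0 head=1 tape=_zzz[z]z   (s0,z)→(s1,y,L)
state=s1 head=0 tape=_zz[z]yz   (s1,z)→(s1,x,L)
state=s1 head=-1 tape=_z[z]xyz   (s1,z)→(s1,x,L)
state=s1 head=-2 tape=_[z]xxyz   (s1,z)→(s1,x,L)
state=s1 head=-3 tape=[_]xxxyz
The non-blank tape span at halt is xxxyz.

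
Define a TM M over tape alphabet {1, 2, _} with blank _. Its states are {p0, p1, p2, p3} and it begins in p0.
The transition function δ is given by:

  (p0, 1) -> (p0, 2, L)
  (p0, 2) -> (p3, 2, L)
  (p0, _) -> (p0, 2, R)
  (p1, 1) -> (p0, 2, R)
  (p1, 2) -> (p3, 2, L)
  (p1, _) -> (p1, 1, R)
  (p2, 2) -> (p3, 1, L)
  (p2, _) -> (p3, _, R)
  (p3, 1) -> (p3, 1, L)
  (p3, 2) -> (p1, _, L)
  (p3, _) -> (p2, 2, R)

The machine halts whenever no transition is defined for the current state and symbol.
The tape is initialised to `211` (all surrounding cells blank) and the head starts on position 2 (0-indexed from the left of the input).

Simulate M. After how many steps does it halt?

state=p0 head=2 tape=___21[1]   (p0,1)→(p0,2,L)
state=p0 head=1 tape=___2[1]2   (p0,1)→(p0,2,L)
state=p0 head=0 tape=___[2]22   (p0,2)→(p3,2,L)
state=p3 head=-1 tape=__[_]222   (p3,_)→(p2,2,R)
state=p2 head=0 tape=__2[2]22   (p2,2)→(p3,1,L)
state=p3 head=-1 tape=__[2]122   (p3,2)→(p1,_,L)
state=p1 head=-2 tape=_[_]_122   (p1,_)→(p1,1,R)
state=p1 head=-1 tape=_1[_]122   (p1,_)→(p1,1,R)
state=p1 head=0 tape=_11[1]22   (p1,1)→(p0,2,R)
state=p0 head=1 tape=_112[2]2   (p0,2)→(p3,2,L)
state=p3 head=0 tape=_11[2]22   (p3,2)→(p1,_,L)
state=p1 head=-1 tape=_1[1]_22   (p1,1)→(p0,2,R)
state=p0 head=0 tape=_12[_]22   (p0,_)→(p0,2,R)
state=p0 head=1 tape=_122[2]2   (p0,2)→(p3,2,L)
state=p3 head=0 tape=_12[2]22   (p3,2)→(p1,_,L)
state=p1 head=-1 tape=_1[2]_22   (p1,2)→(p3,2,L)
state=p3 head=-2 tape=_[1]2_22   (p3,1)→(p3,1,L)
state=p3 head=-3 tape=[_]12_22   (p3,_)→(p2,2,R)
state=p2 head=-2 tape=2[1]2_22
M halts after 18 transitions.

18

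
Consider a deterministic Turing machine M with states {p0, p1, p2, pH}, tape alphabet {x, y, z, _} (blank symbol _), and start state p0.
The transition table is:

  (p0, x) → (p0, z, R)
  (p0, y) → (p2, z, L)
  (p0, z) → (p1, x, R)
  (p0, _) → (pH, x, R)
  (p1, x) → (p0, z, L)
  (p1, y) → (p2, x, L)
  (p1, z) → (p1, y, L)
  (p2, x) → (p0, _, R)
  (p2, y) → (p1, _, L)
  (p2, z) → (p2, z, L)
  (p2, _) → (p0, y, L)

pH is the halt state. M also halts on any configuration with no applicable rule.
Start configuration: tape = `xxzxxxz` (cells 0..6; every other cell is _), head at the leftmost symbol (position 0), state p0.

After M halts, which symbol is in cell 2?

p0 | _[x]xzxxxz   read x → write z, move R, go to p0
p0 | _z[x]zxxxz   read x → write z, move R, go to p0
p0 | _zz[z]xxxz   read z → write x, move R, go to p1
p1 | _zzx[x]xxz   read x → write z, move L, go to p0
p0 | _zz[x]zxxz   read x → write z, move R, go to p0
p0 | _zzz[z]xxz   read z → write x, move R, go to p1
p1 | _zzzx[x]xz   read x → write z, move L, go to p0
p0 | _zzz[x]zxz   read x → write z, move R, go to p0
p0 | _zzzz[z]xz   read z → write x, move R, go to p1
p1 | _zzzzx[x]z   read x → write z, move L, go to p0
p0 | _zzzz[x]zz   read x → write z, move R, go to p0
p0 | _zzzzz[z]z   read z → write x, move R, go to p1
p1 | _zzzzzx[z]   read z → write y, move L, go to p1
p1 | _zzzzz[x]y   read x → write z, move L, go to p0
p0 | _zzzz[z]zy   read z → write x, move R, go to p1
p1 | _zzzzx[z]y   read z → write y, move L, go to p1
p1 | _zzzz[x]yy   read x → write z, move L, go to p0
p0 | _zzz[z]zyy   read z → write x, move R, go to p1
p1 | _zzzx[z]yy   read z → write y, move L, go to p1
p1 | _zzz[x]yyy   read x → write z, move L, go to p0
p0 | _zz[z]zyyy   read z → write x, move R, go to p1
p1 | _zzx[z]yyy   read z → write y, move L, go to p1
p1 | _zz[x]yyyy   read x → write z, move L, go to p0
p0 | _z[z]zyyyy   read z → write x, move R, go to p1
p1 | _zx[z]yyyy   read z → write y, move L, go to p1
p1 | _z[x]yyyyy   read x → write z, move L, go to p0
p0 | _[z]zyyyyy   read z → write x, move R, go to p1
p1 | _x[z]yyyyy   read z → write y, move L, go to p1
p1 | _[x]yyyyyy   read x → write z, move L, go to p0
p0 | [_]zyyyyyy   read _ → write x, move R, go to pH
pH | x[z]yyyyyy
Cell 2 holds y when M halts.

y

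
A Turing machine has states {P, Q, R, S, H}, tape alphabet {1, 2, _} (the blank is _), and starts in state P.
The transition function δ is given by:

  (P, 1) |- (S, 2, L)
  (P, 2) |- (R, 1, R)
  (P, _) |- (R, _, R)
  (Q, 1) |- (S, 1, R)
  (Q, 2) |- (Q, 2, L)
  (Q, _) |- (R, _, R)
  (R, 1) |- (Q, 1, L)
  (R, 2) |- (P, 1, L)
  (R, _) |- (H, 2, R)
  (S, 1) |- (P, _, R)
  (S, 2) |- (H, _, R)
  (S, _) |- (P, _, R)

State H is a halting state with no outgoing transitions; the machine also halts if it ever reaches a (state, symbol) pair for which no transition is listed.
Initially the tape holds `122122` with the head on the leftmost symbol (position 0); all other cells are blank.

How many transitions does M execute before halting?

state=P head=0 tape=_[1]22122___   (P,1)→(S,2,L)
state=S head=-1 tape=[_]222122___   (S,_)→(P,_,R)
state=P head=0 tape=_[2]22122___   (P,2)→(R,1,R)
state=R head=1 tape=_1[2]2122___   (R,2)→(P,1,L)
state=P head=0 tape=_[1]12122___   (P,1)→(S,2,L)
state=S head=-1 tape=[_]212122___   (S,_)→(P,_,R)
state=P head=0 tape=_[2]12122___   (P,2)→(R,1,R)
state=R head=1 tape=_1[1]2122___   (R,1)→(Q,1,L)
state=Q head=0 tape=_[1]12122___   (Q,1)→(S,1,R)
state=S head=1 tape=_1[1]2122___   (S,1)→(P,_,R)
state=P head=2 tape=_1_[2]122___   (P,2)→(R,1,R)
state=R head=3 tape=_1_1[1]22___   (R,1)→(Q,1,L)
state=Q head=2 tape=_1_[1]122___   (Q,1)→(S,1,R)
state=S head=3 tape=_1_1[1]22___   (S,1)→(P,_,R)
state=P head=4 tape=_1_1_[2]2___   (P,2)→(R,1,R)
state=R head=5 tape=_1_1_1[2]___   (R,2)→(P,1,L)
state=P head=4 tape=_1_1_[1]1___   (P,1)→(S,2,L)
state=S head=3 tape=_1_1[_]21___   (S,_)→(P,_,R)
state=P head=4 tape=_1_1_[2]1___   (P,2)→(R,1,R)
state=R head=5 tape=_1_1_1[1]___   (R,1)→(Q,1,L)
state=Q head=4 tape=_1_1_[1]1___   (Q,1)→(S,1,R)
state=S head=5 tape=_1_1_1[1]___   (S,1)→(P,_,R)
state=P head=6 tape=_1_1_1_[_]__   (P,_)→(R,_,R)
state=R head=7 tape=_1_1_1__[_]_   (R,_)→(H,2,R)
state=H head=8 tape=_1_1_1__2[_]
M halts after 24 transitions.

24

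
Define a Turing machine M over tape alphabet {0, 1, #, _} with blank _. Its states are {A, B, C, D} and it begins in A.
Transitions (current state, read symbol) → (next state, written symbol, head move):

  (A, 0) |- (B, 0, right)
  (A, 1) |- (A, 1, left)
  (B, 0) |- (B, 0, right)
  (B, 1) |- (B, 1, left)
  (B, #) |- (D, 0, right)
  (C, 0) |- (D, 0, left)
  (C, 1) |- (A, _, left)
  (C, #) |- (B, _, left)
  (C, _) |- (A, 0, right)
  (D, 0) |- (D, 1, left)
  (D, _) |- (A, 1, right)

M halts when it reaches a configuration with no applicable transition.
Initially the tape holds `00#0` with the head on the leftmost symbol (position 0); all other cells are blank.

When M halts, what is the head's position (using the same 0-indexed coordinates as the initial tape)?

state=A head=0 tape=__[0]0#0   (A,0)→(B,0,right)
state=B head=1 tape=__0[0]#0   (B,0)→(B,0,right)
state=B head=2 tape=__00[#]0   (B,#)→(D,0,right)
state=D head=3 tape=__000[0]   (D,0)→(D,1,left)
state=D head=2 tape=__00[0]1   (D,0)→(D,1,left)
state=D head=1 tape=__0[0]11   (D,0)→(D,1,left)
state=D head=0 tape=__[0]111   (D,0)→(D,1,left)
state=D head=-1 tape=_[_]1111   (D,_)→(A,1,right)
state=A head=0 tape=_1[1]111   (A,1)→(A,1,left)
state=A head=-1 tape=_[1]1111   (A,1)→(A,1,left)
state=A head=-2 tape=[_]11111
At halt the head is at cell -2.

-2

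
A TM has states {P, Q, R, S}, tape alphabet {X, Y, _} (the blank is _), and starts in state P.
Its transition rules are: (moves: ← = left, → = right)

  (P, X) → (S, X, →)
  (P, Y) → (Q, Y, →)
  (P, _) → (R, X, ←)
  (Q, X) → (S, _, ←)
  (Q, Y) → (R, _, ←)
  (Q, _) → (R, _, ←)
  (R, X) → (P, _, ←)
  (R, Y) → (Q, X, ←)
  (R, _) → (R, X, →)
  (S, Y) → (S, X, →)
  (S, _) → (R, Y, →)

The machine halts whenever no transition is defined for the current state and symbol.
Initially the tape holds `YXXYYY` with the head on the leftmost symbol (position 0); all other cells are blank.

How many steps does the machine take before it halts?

state=P head=0 tape=_[Y]XXYYY   (P,Y)→(Q,Y,→)
state=Q head=1 tape=_Y[X]XYYY   (Q,X)→(S,_,←)
state=S head=0 tape=_[Y]_XYYY   (S,Y)→(S,X,→)
state=S head=1 tape=_X[_]XYYY   (S,_)→(R,Y,→)
state=R head=2 tape=_XY[X]YYY   (R,X)→(P,_,←)
state=P head=1 tape=_X[Y]_YYY   (P,Y)→(Q,Y,→)
state=Q head=2 tape=_XY[_]YYY   (Q,_)→(R,_,←)
state=R head=1 tape=_X[Y]_YYY   (R,Y)→(Q,X,←)
state=Q head=0 tape=_[X]X_YYY   (Q,X)→(S,_,←)
state=S head=-1 tape=[_]_X_YYY   (S,_)→(R,Y,→)
state=R head=0 tape=Y[_]X_YYY   (R,_)→(R,X,→)
state=R head=1 tape=YX[X]_YYY   (R,X)→(P,_,←)
state=P head=0 tape=Y[X]__YYY   (P,X)→(S,X,→)
state=S head=1 tape=YX[_]_YYY   (S,_)→(R,Y,→)
state=R head=2 tape=YXY[_]YYY   (R,_)→(R,X,→)
state=R head=3 tape=YXYX[Y]YY   (R,Y)→(Q,X,←)
state=Q head=2 tape=YXY[X]XYY   (Q,X)→(S,_,←)
state=S head=1 tape=YX[Y]_XYY   (S,Y)→(S,X,→)
state=S head=2 tape=YXX[_]XYY   (S,_)→(R,Y,→)
state=R head=3 tape=YXXY[X]YY   (R,X)→(P,_,←)
state=P head=2 tape=YXX[Y]_YY   (P,Y)→(Q,Y,→)
state=Q head=3 tape=YXXY[_]YY   (Q,_)→(R,_,←)
state=R head=2 tape=YXX[Y]_YY   (R,Y)→(Q,X,←)
state=Q head=1 tape=YX[X]X_YY   (Q,X)→(S,_,←)
state=S head=0 tape=Y[X]_X_YY
M halts after 24 transitions.

24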